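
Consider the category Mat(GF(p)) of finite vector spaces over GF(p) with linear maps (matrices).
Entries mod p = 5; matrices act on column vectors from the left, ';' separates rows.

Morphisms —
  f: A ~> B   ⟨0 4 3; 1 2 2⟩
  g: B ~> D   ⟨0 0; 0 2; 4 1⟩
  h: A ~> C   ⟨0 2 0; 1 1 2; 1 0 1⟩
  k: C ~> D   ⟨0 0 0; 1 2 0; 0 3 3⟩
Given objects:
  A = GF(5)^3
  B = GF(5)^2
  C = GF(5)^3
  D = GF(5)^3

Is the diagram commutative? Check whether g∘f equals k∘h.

Answer: COMMUTES

Trace:
1) trace f;g:
  e0=(1,0,0) f~>(0,1) g~>(0,2,1)
  e1=(0,1,0) f~>(4,2) g~>(0,4,3)
  e2=(0,0,1) f~>(3,2) g~>(0,4,4)
  ⟦path⟧₁ = ⟨0 0 0; 2 4 4; 1 3 4⟩
2) trace h;k:
  e0=(1,0,0) h~>(0,1,1) k~>(0,2,1)
  e1=(0,1,0) h~>(2,1,0) k~>(0,4,3)
  e2=(0,0,1) h~>(0,2,1) k~>(0,4,4)
  ⟦path⟧₂ = ⟨0 0 0; 2 4 4; 1 3 4⟩
Equal? equal; square commutes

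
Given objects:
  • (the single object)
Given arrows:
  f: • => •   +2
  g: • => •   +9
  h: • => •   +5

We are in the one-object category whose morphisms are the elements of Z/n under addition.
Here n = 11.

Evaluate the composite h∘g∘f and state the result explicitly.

Answer: +5

Work:
  0 +2≡2 +9≡0 +5≡5  (mod 11)
⟦path⟧: +5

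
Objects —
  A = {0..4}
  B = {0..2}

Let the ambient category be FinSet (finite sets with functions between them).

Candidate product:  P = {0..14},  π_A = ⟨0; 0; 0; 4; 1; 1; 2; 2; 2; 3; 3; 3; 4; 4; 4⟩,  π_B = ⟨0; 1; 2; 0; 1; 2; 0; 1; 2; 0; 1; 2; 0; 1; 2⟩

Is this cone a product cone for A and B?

Answer: NOT A VALID PRODUCT — duplicate pair at indices 12,3

Work:
|A|·|B| = 5·3 = 15;  |P| = 15
Check the pairing map k ↦ (π_A(k), π_B(k)):
  0 -> (0,0)
  1 -> (0,1)
  2 -> (0,2)
  3 -> (4,0)
  4 -> (1,1)
  5 -> (1,2)
  6 -> (2,0)
  7 -> (2,1)
  8 -> (2,2)
  9 -> (3,0)
  10 -> (3,1)
  11 -> (3,2)
  12 -> (4,0)  ✗ repeats pair of k=3
  13 -> (4,1)
  14 -> (4,2)
distinct pairs in image: 14 / 15 needed
  → (4,0) hit at k=3 and k=12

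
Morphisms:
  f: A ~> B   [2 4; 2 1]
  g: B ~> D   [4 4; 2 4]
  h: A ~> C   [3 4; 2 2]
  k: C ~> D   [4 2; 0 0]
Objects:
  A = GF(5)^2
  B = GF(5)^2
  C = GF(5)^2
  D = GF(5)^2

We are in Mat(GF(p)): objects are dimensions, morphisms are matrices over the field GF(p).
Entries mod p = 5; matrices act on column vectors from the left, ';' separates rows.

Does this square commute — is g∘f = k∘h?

Along f;g (path 1):
  e0=(1,0) f~>(2,2) g~>(1,2)
  e1=(0,1) f~>(4,1) g~>(0,2)
  composite₁ = [1 0; 2 2]
Along h;k (path 2):
  e0=(1,0) h~>(3,2) k~>(1,0)
  e1=(0,1) h~>(4,2) k~>(0,0)
  composite₂ = [1 0; 0 0]
Equal? differ; not commutative

Answer: DOES NOT COMMUTE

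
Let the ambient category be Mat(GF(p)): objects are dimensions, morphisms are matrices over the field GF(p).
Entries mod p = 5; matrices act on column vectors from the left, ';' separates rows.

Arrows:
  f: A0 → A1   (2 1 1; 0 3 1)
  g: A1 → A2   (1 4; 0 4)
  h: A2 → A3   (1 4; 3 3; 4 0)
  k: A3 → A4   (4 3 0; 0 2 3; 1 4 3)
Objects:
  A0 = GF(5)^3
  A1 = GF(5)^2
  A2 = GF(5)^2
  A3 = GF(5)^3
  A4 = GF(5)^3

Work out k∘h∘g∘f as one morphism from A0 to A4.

  e0=[1,0,0] f→[2,0] g→[2,0] h→[2,1,3] k→[1,1,0]
  e1=[0,1,0] f→[1,3] g→[3,2] h→[1,0,2] k→[4,1,2]
  e2=[0,0,1] f→[1,1] g→[0,4] h→[1,2,0] k→[0,4,4]
result: (1 4 0; 1 1 4; 0 2 4)

Answer: (1 4 0; 1 1 4; 0 2 4)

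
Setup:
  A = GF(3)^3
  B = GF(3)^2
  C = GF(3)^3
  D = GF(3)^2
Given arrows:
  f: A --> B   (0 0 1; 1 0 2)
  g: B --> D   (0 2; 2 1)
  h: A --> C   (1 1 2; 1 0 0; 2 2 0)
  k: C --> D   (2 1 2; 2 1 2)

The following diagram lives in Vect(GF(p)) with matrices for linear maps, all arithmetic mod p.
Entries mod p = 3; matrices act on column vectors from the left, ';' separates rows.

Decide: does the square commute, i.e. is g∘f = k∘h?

Answer: DOES NOT COMMUTE

Trace:
1) trace f;g:
  e0=(1,0,0) f-->(0,1) g-->(2,1)
  e1=(0,1,0) f-->(0,0) g-->(0,0)
  e2=(0,0,1) f-->(1,2) g-->(1,1)
  composite₁ = (2 0 1; 1 0 1)
2) trace h;k:
  e0=(1,0,0) h-->(1,1,2) k-->(1,1)
  e1=(0,1,0) h-->(1,0,2) k-->(0,0)
  e2=(0,0,1) h-->(2,0,0) k-->(1,1)
  composite₂ = (1 0 1; 1 0 1)
Equal? distinct morphisms ✗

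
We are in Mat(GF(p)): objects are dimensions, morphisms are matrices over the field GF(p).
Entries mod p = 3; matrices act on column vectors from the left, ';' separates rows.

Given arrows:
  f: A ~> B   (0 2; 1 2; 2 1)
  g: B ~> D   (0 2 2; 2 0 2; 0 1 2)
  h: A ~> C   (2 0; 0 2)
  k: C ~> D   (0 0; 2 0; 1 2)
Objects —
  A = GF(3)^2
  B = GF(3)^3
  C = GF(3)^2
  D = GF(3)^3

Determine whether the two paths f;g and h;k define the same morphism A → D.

Along f;g (path 1):
  e0=[1,0] f~>[0,1,2] g~>[0,1,2]
  e1=[0,1] f~>[2,2,1] g~>[0,0,1]
  result₁ = (0 0; 1 0; 2 1)
Along h;k (path 2):
  e0=[1,0] h~>[2,0] k~>[0,1,2]
  e1=[0,1] h~>[0,2] k~>[0,0,1]
  result₂ = (0 0; 1 0; 2 1)
Equal? equal; square commutes

Answer: COMMUTES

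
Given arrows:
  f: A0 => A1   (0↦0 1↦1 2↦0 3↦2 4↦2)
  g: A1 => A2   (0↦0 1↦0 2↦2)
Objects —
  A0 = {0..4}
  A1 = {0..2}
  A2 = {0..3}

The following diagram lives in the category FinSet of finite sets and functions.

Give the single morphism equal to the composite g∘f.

  0 f=>0 g=>0
  1 f=>1 g=>0
  2 f=>0 g=>0
  3 f=>2 g=>2
  4 f=>2 g=>2
⟦path⟧: (0↦0 1↦0 2↦0 3↦2 4↦2)

Answer: (0↦0 1↦0 2↦0 3↦2 4↦2)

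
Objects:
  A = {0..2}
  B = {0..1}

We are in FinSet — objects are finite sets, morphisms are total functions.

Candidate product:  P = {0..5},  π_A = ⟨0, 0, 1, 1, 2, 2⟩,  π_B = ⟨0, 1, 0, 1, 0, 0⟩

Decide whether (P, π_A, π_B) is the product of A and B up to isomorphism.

Answer: NOT A VALID PRODUCT — duplicate pair at indices 4,5

Derivation:
|A|·|B| = 3·2 = 6;  |P| = 6
Check the pairing map k ↦ (π_A(k), π_B(k)):
  0 ↦ (0,0)
  1 ↦ (0,1)
  2 ↦ (1,0)
  3 ↦ (1,1)
  4 ↦ (2,0)
  5 ↦ (2,0)  ✗ repeats pair of k=4
distinct pairs in image: 5 / 6 needed
  → (2,0) hit at k=4 and k=5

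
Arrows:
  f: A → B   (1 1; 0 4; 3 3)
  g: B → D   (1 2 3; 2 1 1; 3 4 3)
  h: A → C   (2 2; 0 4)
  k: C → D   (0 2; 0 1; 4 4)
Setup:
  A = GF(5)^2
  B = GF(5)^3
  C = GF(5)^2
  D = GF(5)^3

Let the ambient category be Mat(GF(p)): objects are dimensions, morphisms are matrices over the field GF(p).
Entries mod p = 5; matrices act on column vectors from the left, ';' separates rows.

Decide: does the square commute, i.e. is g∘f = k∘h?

Path 1 = f;g:
  e0=(1,0) f→(1,0,3) g→(0,0,2)
  e1=(0,1) f→(1,4,3) g→(3,4,3)
  composite₁ = (0 3; 0 4; 2 3)
Path 2 = h;k:
  e0=(1,0) h→(2,0) k→(0,0,3)
  e1=(0,1) h→(2,4) k→(3,4,4)
  composite₂ = (0 3; 0 4; 3 4)
Equal? NO — does not commute

Answer: DOES NOT COMMUTE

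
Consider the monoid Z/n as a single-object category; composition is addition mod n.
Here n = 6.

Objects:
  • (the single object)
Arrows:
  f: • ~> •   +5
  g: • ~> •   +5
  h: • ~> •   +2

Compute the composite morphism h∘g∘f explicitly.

Answer: +0

Work:
  0 +5≡5 +5≡4 +2≡0  (mod 6)
⟦path⟧: +0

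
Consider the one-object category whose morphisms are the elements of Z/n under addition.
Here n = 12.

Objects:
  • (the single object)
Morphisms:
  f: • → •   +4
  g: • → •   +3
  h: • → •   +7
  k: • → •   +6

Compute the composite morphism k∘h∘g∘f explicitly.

  0 +4≡4 +3≡7 +7≡2 +6≡8  (mod 12)
composite: +8

Answer: +8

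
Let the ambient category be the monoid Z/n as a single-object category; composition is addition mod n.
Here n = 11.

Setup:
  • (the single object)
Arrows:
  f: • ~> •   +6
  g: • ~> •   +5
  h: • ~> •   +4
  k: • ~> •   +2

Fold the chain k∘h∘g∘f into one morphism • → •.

  0 +6≡6 +5≡0 +4≡4 +2≡6  (mod 11)
composite: +6

Answer: +6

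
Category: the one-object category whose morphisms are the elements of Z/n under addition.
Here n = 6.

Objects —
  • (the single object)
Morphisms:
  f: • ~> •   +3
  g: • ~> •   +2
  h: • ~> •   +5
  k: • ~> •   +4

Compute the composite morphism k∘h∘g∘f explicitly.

Answer: +2

Trace:
  0 +3≡3 +2≡5 +5≡4 +4≡2  (mod 6)
⟦path⟧: +2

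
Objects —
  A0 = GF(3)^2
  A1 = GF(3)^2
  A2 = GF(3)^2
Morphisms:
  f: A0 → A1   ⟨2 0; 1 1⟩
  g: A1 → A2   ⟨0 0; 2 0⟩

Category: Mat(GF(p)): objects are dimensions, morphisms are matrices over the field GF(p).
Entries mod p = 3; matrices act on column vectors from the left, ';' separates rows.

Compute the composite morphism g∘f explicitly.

  e0=[1,0] f→[2,1] g→[0,1]
  e1=[0,1] f→[0,1] g→[0,0]
composite: ⟨0 0; 1 0⟩

Answer: ⟨0 0; 1 0⟩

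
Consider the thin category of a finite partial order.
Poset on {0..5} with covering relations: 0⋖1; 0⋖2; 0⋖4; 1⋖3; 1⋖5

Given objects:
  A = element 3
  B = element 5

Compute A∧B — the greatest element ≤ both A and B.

Lower bounds of A=3 and B=5: {0,1}
  0 <= 1
  1 <= 1
glb = 1

Answer: A∧B = 1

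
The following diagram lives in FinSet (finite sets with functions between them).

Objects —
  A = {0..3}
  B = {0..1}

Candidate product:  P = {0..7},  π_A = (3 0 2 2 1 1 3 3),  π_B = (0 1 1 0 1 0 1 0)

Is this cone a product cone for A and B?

|A|·|B| = 4·2 = 8;  |P| = 8
Check the pairing map k ↦ (π_A(k), π_B(k)):
  0 ↦ (3,0)
  1 ↦ (0,1)
  2 ↦ (2,1)
  3 ↦ (2,0)
  4 ↦ (1,1)
  5 ↦ (1,0)
  6 ↦ (3,1)
  7 ↦ (3,0)  ✗ repeats pair of k=0
distinct pairs in image: 7 / 8 needed
  → (3,0) hit at k=0 and k=7

Answer: NOT A VALID PRODUCT — duplicate pair at indices 0,7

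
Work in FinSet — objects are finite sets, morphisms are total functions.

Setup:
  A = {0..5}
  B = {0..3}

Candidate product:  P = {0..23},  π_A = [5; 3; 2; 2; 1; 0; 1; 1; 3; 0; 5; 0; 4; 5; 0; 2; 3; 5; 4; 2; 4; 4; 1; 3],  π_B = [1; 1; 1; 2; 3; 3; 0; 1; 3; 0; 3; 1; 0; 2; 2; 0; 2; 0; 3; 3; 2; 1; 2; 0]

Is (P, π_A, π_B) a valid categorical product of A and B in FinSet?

Answer: VALID PRODUCT

Trace:
|A|·|B| = 6·4 = 24;  |P| = 24
Check the pairing map k ↦ (π_A(k), π_B(k)):
  0 : (5,1)
  1 : (3,1)
  2 : (2,1)
  3 : (2,2)
  4 : (1,3)
  5 : (0,3)
  6 : (1,0)
  7 : (1,1)
  8 : (3,3)
  9 : (0,0)
  10 : (5,3)
  11 : (0,1)
  12 : (4,0)
  13 : (5,2)
  14 : (0,2)
  15 : (2,0)
  16 : (3,2)
  17 : (5,0)
  18 : (4,3)
  19 : (2,3)
  20 : (4,2)
  21 : (4,1)
  22 : (1,2)
  23 : (3,0)
distinct pairs in image: 24 / 24 needed
  → bijection onto A×B; projections well-typed.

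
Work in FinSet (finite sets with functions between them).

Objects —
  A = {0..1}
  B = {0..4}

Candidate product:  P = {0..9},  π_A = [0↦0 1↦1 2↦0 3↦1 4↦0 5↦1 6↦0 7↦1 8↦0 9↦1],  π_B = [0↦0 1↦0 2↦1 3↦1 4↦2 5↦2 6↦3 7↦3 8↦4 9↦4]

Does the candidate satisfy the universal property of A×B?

Answer: VALID PRODUCT

Derivation:
|A|·|B| = 2·5 = 10;  |P| = 10
Check the pairing map k ↦ (π_A(k), π_B(k)):
  0 ↦ (0,0)
  1 ↦ (1,0)
  2 ↦ (0,1)
  3 ↦ (1,1)
  4 ↦ (0,2)
  5 ↦ (1,2)
  6 ↦ (0,3)
  7 ↦ (1,3)
  8 ↦ (0,4)
  9 ↦ (1,4)
distinct pairs in image: 10 / 10 needed
  → bijection onto A×B; projections well-typed.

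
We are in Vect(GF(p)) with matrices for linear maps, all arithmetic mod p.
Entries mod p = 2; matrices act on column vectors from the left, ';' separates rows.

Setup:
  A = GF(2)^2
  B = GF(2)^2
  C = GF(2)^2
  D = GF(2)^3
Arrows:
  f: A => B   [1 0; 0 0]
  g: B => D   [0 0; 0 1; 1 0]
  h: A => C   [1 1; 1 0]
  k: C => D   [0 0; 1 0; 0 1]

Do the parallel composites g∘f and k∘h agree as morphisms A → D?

1) trace f;g:
  e0=⟨1,0⟩ f=>⟨1,0⟩ g=>⟨0,0,1⟩
  e1=⟨0,1⟩ f=>⟨0,0⟩ g=>⟨0,0,0⟩
  result₁ = [0 0; 0 0; 1 0]
2) trace h;k:
  e0=⟨1,0⟩ h=>⟨1,1⟩ k=>⟨0,1,1⟩
  e1=⟨0,1⟩ h=>⟨1,0⟩ k=>⟨0,1,0⟩
  result₂ = [0 0; 1 1; 1 0]
Equal? distinct morphisms ✗

Answer: DOES NOT COMMUTE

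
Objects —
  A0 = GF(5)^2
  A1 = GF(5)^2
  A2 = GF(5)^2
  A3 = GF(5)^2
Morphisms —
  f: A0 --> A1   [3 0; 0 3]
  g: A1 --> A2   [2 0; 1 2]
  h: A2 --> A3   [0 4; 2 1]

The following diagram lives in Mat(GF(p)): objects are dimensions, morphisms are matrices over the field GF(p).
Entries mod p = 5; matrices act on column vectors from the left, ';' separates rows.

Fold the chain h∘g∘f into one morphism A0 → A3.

  e0=(1,0) f-->(3,0) g-->(1,3) h-->(2,0)
  e1=(0,1) f-->(0,3) g-->(0,1) h-->(4,1)
composite: [2 4; 0 1]

Answer: [2 4; 0 1]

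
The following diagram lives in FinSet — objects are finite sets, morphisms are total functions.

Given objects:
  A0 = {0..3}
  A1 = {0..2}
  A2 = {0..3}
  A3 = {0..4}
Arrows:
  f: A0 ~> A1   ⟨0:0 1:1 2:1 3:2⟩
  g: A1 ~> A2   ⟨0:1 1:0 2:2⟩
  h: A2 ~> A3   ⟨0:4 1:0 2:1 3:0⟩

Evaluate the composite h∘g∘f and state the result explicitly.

  0 f~>0 g~>1 h~>0
  1 f~>1 g~>0 h~>4
  2 f~>1 g~>0 h~>4
  3 f~>2 g~>2 h~>1
composite: ⟨0:0 1:4 2:4 3:1⟩

Answer: ⟨0:0 1:4 2:4 3:1⟩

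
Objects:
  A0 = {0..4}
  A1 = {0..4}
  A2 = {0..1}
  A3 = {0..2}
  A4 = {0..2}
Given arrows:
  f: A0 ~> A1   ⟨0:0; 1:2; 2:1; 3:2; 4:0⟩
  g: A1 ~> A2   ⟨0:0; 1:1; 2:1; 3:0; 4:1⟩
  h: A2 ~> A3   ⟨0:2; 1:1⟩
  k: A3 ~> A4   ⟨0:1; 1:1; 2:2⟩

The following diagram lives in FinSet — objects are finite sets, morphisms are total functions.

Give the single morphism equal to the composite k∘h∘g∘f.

  0 f~>0 g~>0 h~>2 k~>2
  1 f~>2 g~>1 h~>1 k~>1
  2 f~>1 g~>1 h~>1 k~>1
  3 f~>2 g~>1 h~>1 k~>1
  4 f~>0 g~>0 h~>2 k~>2
⟦path⟧: ⟨0:2; 1:1; 2:1; 3:1; 4:2⟩

Answer: ⟨0:2; 1:1; 2:1; 3:1; 4:2⟩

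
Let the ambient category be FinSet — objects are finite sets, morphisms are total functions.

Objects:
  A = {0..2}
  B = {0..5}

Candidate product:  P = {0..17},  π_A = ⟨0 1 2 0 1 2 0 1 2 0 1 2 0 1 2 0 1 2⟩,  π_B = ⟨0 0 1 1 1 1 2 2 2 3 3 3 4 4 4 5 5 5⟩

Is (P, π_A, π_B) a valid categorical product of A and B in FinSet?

Answer: NOT A VALID PRODUCT — duplicate pair at indices 5,2

Derivation:
|A|·|B| = 3·6 = 18;  |P| = 18
Check the pairing map k ↦ (π_A(k), π_B(k)):
  0 : (0,0)
  1 : (1,0)
  2 : (2,1)
  3 : (0,1)
  4 : (1,1)
  5 : (2,1)  ✗ repeats pair of k=2
  6 : (0,2)
  7 : (1,2)
  8 : (2,2)
  9 : (0,3)
  10 : (1,3)
  11 : (2,3)
  12 : (0,4)
  13 : (1,4)
  14 : (2,4)
  15 : (0,5)
  16 : (1,5)
  17 : (2,5)
distinct pairs in image: 17 / 18 needed
  → (2,1) hit at k=2 and k=5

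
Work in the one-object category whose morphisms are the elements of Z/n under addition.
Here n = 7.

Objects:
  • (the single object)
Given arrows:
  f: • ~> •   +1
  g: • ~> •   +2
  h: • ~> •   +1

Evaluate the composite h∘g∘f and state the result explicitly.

Answer: +4

Derivation:
  0 +1≡1 +2≡3 +1≡4  (mod 7)
⟦path⟧: +4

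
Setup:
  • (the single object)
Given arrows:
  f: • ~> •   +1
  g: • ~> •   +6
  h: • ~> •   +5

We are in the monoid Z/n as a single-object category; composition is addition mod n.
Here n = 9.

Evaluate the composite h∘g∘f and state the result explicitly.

Answer: +3

Derivation:
  0 +1≡1 +6≡7 +5≡3  (mod 9)
result: +3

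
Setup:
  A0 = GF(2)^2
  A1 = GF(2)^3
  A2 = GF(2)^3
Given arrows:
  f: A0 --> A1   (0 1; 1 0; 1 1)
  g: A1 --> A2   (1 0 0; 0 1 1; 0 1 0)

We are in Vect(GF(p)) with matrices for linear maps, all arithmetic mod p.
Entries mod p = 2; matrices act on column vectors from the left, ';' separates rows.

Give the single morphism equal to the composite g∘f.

  e0=⟨1,0⟩ f-->⟨0,1,1⟩ g-->⟨0,0,1⟩
  e1=⟨0,1⟩ f-->⟨1,0,1⟩ g-->⟨1,1,0⟩
composite: (0 1; 0 1; 1 0)

Answer: (0 1; 0 1; 1 0)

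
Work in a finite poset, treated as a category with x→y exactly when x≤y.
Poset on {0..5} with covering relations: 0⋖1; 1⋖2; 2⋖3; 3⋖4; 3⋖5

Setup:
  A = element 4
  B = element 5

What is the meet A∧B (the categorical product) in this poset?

Answer: A∧B = 3

Trace:
Common predecessors of 4,5: {0,1,2,3}
  0 ≤ 3
  1 ≤ 3
  2 ≤ 3
  3 ≤ 3
glb = 3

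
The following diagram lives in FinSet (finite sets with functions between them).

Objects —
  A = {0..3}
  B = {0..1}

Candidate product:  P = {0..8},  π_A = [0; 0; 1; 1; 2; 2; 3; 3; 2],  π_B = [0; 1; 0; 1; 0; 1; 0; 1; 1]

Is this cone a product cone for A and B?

Answer: NOT A VALID PRODUCT — |P|=9 ≠ |A|·|B|=8

Work:
|A|·|B| = 4·2 = 8;  |P| = 9
  → cardinalities differ; no bijection possible.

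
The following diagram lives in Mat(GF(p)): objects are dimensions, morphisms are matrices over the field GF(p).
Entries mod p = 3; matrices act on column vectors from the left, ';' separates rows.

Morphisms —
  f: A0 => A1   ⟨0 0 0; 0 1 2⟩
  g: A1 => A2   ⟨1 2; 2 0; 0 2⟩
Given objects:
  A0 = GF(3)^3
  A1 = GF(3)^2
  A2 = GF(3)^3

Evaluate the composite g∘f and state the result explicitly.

Answer: ⟨0 2 1; 0 0 0; 0 2 1⟩

Derivation:
  e0=⟨1,0,0⟩ f=>⟨0,0⟩ g=>⟨0,0,0⟩
  e1=⟨0,1,0⟩ f=>⟨0,1⟩ g=>⟨2,0,2⟩
  e2=⟨0,0,1⟩ f=>⟨0,2⟩ g=>⟨1,0,1⟩
composite: ⟨0 2 1; 0 0 0; 0 2 1⟩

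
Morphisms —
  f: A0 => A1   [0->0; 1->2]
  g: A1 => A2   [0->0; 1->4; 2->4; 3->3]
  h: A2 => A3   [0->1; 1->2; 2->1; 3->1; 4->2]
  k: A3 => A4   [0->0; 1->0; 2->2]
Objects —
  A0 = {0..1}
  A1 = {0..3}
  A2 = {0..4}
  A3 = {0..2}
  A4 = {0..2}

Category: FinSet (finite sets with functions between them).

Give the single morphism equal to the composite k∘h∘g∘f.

Answer: [0->0; 1->2]

Work:
  0 f=>0 g=>0 h=>1 k=>0
  1 f=>2 g=>4 h=>2 k=>2
⟦path⟧: [0->0; 1->2]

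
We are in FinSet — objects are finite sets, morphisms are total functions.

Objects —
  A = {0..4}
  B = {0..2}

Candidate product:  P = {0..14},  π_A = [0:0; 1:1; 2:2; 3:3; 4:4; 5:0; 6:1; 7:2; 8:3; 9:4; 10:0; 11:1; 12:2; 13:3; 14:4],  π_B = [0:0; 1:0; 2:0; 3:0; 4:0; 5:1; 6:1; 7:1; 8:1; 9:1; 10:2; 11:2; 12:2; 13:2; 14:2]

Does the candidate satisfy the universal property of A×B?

|A|·|B| = 5·3 = 15;  |P| = 15
Check the pairing map k ↦ (π_A(k), π_B(k)):
  0 : (0,0)
  1 : (1,0)
  2 : (2,0)
  3 : (3,0)
  4 : (4,0)
  5 : (0,1)
  6 : (1,1)
  7 : (2,1)
  8 : (3,1)
  9 : (4,1)
  10 : (0,2)
  11 : (1,2)
  12 : (2,2)
  13 : (3,2)
  14 : (4,2)
distinct pairs in image: 15 / 15 needed
  → bijection onto A×B; projections well-typed.

Answer: VALID PRODUCT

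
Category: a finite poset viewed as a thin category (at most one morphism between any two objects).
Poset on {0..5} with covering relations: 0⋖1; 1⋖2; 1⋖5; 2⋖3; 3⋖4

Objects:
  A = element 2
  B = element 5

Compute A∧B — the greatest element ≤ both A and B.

Answer: A∧B = 1

Trace:
Common predecessors of 2,5: {0,1}
  0 <= 1
  1 <= 1
glb = 1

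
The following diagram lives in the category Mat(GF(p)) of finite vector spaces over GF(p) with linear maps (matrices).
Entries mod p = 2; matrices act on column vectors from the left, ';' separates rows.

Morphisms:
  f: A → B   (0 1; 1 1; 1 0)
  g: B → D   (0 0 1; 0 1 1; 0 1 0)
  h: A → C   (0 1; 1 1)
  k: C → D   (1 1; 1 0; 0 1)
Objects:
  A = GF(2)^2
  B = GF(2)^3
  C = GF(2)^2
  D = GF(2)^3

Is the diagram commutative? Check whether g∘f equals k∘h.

1) trace f;g:
  e0=⟨1,0⟩ f→⟨0,1,1⟩ g→⟨1,0,1⟩
  e1=⟨0,1⟩ f→⟨1,1,0⟩ g→⟨0,1,1⟩
  composite₁ = (1 0; 0 1; 1 1)
2) trace h;k:
  e0=⟨1,0⟩ h→⟨0,1⟩ k→⟨1,0,1⟩
  e1=⟨0,1⟩ h→⟨1,1⟩ k→⟨0,1,1⟩
  composite₂ = (1 0; 0 1; 1 1)
Equal? equal; square commutes

Answer: COMMUTES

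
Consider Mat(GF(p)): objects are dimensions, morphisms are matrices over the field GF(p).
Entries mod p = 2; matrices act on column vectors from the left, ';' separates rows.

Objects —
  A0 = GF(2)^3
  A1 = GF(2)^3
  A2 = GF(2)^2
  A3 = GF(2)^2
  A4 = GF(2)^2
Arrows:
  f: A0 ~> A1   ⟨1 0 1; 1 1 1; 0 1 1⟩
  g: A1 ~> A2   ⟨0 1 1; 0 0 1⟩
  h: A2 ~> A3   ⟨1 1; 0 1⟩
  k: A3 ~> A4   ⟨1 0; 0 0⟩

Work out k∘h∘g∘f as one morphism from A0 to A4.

Answer: ⟨1 1 1; 0 0 0⟩

Trace:
  e0=⟨1,0,0⟩ f~>⟨1,1,0⟩ g~>⟨1,0⟩ h~>⟨1,0⟩ k~>⟨1,0⟩
  e1=⟨0,1,0⟩ f~>⟨0,1,1⟩ g~>⟨0,1⟩ h~>⟨1,1⟩ k~>⟨1,0⟩
  e2=⟨0,0,1⟩ f~>⟨1,1,1⟩ g~>⟨0,1⟩ h~>⟨1,1⟩ k~>⟨1,0⟩
⟦path⟧: ⟨1 1 1; 0 0 0⟩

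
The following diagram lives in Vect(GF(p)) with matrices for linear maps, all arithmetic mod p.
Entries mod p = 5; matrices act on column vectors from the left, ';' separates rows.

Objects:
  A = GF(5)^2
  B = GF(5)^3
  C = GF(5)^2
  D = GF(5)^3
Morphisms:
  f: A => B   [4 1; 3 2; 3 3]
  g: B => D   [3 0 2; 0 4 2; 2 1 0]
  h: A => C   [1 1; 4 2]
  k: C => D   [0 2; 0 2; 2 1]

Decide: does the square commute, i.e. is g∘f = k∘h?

Path 1 = f;g:
  e0=(1,0) f=>(4,3,3) g=>(3,3,1)
  e1=(0,1) f=>(1,2,3) g=>(4,4,4)
  result₁ = [3 4; 3 4; 1 4]
Path 2 = h;k:
  e0=(1,0) h=>(1,4) k=>(3,3,1)
  e1=(0,1) h=>(1,2) k=>(4,4,4)
  result₂ = [3 4; 3 4; 1 4]
Equal? equal; square commutes

Answer: COMMUTES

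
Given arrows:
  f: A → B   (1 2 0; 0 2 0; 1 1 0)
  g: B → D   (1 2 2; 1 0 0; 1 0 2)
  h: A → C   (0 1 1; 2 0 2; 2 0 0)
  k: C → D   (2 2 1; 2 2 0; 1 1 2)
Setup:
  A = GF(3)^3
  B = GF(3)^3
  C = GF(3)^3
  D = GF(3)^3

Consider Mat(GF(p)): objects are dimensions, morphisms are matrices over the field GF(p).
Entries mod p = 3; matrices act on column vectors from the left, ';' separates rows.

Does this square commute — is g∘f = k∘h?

Answer: COMMUTES

Derivation:
1) trace f;g:
  e0=⟨1,0,0⟩ f→⟨1,0,1⟩ g→⟨0,1,0⟩
  e1=⟨0,1,0⟩ f→⟨2,2,1⟩ g→⟨2,2,1⟩
  e2=⟨0,0,1⟩ f→⟨0,0,0⟩ g→⟨0,0,0⟩
  result₁ = (0 2 0; 1 2 0; 0 1 0)
2) trace h;k:
  e0=⟨1,0,0⟩ h→⟨0,2,2⟩ k→⟨0,1,0⟩
  e1=⟨0,1,0⟩ h→⟨1,0,0⟩ k→⟨2,2,1⟩
  e2=⟨0,0,1⟩ h→⟨1,2,0⟩ k→⟨0,0,0⟩
  result₂ = (0 2 0; 1 2 0; 0 1 0)
Equal? same morphism ✓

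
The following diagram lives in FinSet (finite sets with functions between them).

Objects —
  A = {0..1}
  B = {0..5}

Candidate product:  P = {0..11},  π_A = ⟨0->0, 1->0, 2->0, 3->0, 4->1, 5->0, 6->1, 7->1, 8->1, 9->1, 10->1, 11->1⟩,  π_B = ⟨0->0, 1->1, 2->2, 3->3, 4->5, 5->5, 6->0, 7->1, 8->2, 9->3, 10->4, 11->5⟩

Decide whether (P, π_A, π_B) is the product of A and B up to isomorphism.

Answer: NOT A VALID PRODUCT — duplicate pair at indices 11,4

Trace:
|A|·|B| = 2·6 = 12;  |P| = 12
Check the pairing map k ↦ (π_A(k), π_B(k)):
  0 -> (0,0)
  1 -> (0,1)
  2 -> (0,2)
  3 -> (0,3)
  4 -> (1,5)
  5 -> (0,5)
  6 -> (1,0)
  7 -> (1,1)
  8 -> (1,2)
  9 -> (1,3)
  10 -> (1,4)
  11 -> (1,5)  ✗ repeats pair of k=4
distinct pairs in image: 11 / 12 needed
  → (1,5) hit at k=4 and k=11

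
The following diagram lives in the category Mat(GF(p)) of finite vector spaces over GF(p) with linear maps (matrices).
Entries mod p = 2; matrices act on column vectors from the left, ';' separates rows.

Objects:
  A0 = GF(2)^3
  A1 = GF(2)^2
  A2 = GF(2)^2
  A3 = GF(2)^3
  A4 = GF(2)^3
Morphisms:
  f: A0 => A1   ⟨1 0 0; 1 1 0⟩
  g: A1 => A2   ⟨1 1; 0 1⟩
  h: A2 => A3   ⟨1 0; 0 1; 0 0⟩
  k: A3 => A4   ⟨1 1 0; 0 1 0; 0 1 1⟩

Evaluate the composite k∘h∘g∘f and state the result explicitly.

  e0=(1,0,0) f=>(1,1) g=>(0,1) h=>(0,1,0) k=>(1,1,1)
  e1=(0,1,0) f=>(0,1) g=>(1,1) h=>(1,1,0) k=>(0,1,1)
  e2=(0,0,1) f=>(0,0) g=>(0,0) h=>(0,0,0) k=>(0,0,0)
composite: ⟨1 0 0; 1 1 0; 1 1 0⟩

Answer: ⟨1 0 0; 1 1 0; 1 1 0⟩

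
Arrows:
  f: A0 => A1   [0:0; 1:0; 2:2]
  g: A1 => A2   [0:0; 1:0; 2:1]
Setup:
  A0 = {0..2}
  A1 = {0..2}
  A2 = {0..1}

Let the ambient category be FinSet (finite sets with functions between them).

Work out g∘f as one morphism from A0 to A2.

  0 f=>0 g=>0
  1 f=>0 g=>0
  2 f=>2 g=>1
⟦path⟧: [0:0; 1:0; 2:1]

Answer: [0:0; 1:0; 2:1]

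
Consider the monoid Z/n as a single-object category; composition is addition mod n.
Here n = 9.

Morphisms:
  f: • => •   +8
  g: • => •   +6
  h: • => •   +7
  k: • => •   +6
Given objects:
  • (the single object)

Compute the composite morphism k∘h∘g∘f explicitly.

Answer: +0

Trace:
  0 +8≡8 +6≡5 +7≡3 +6≡0  (mod 9)
composite: +0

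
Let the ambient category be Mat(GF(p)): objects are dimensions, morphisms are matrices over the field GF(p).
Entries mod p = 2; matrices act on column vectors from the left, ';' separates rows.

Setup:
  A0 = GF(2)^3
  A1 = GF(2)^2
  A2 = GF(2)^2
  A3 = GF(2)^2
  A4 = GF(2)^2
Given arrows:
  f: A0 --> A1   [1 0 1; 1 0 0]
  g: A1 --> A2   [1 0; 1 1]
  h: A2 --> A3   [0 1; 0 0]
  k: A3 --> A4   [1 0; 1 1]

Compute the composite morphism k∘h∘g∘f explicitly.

Answer: [0 0 1; 0 0 1]

Derivation:
  e0=[1,0,0] f-->[1,1] g-->[1,0] h-->[0,0] k-->[0,0]
  e1=[0,1,0] f-->[0,0] g-->[0,0] h-->[0,0] k-->[0,0]
  e2=[0,0,1] f-->[1,0] g-->[1,1] h-->[1,0] k-->[1,1]
⟦path⟧: [0 0 1; 0 0 1]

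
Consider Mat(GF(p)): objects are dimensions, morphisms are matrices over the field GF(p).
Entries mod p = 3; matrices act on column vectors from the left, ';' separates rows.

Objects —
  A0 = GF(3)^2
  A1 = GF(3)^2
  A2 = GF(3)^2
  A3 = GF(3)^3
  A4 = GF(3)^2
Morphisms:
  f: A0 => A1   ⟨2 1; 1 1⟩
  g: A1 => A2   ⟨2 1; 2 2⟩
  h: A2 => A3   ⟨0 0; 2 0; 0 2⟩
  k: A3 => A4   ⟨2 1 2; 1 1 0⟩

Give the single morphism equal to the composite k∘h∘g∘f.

Answer: ⟨1 1; 1 0⟩

Trace:
  e0=(1,0) f=>(2,1) g=>(2,0) h=>(0,1,0) k=>(1,1)
  e1=(0,1) f=>(1,1) g=>(0,1) h=>(0,0,2) k=>(1,0)
result: ⟨1 1; 1 0⟩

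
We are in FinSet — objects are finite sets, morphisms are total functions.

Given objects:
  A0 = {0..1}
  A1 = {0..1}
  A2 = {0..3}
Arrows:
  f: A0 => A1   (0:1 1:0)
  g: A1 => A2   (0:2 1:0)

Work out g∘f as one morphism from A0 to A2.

  0 f=>1 g=>0
  1 f=>0 g=>2
⟦path⟧: (0:0 1:2)

Answer: (0:0 1:2)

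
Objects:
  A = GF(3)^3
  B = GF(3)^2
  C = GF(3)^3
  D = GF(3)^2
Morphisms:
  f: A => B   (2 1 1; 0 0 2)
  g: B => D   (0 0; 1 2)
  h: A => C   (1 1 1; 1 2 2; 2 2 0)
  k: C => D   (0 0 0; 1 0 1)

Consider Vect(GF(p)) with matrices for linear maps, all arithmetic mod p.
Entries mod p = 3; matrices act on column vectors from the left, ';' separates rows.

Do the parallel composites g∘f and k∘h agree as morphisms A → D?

Answer: DOES NOT COMMUTE

Derivation:
Path 1 = f;g:
  e0=[1,0,0] f=>[2,0] g=>[0,2]
  e1=[0,1,0] f=>[1,0] g=>[0,1]
  e2=[0,0,1] f=>[1,2] g=>[0,2]
  ⟦path⟧₁ = (0 0 0; 2 1 2)
Path 2 = h;k:
  e0=[1,0,0] h=>[1,1,2] k=>[0,0]
  e1=[0,1,0] h=>[1,2,2] k=>[0,0]
  e2=[0,0,1] h=>[1,2,0] k=>[0,1]
  ⟦path⟧₂ = (0 0 0; 0 0 1)
Equal? distinct morphisms ✗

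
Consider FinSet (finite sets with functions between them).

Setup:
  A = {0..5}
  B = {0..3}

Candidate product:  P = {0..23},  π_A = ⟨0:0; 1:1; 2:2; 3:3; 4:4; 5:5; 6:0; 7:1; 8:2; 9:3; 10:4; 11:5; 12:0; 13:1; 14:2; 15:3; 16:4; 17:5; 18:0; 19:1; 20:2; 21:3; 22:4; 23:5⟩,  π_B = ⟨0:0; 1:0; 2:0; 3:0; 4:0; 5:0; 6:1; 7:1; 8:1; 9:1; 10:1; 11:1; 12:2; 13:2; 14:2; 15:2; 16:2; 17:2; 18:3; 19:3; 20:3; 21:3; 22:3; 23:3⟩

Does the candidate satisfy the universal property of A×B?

Answer: VALID PRODUCT

Derivation:
|A|·|B| = 6·4 = 24;  |P| = 24
Check the pairing map k ↦ (π_A(k), π_B(k)):
  0 : (0,0)
  1 : (1,0)
  2 : (2,0)
  3 : (3,0)
  4 : (4,0)
  5 : (5,0)
  6 : (0,1)
  7 : (1,1)
  8 : (2,1)
  9 : (3,1)
  10 : (4,1)
  11 : (5,1)
  12 : (0,2)
  13 : (1,2)
  14 : (2,2)
  15 : (3,2)
  16 : (4,2)
  17 : (5,2)
  18 : (0,3)
  19 : (1,3)
  20 : (2,3)
  21 : (3,3)
  22 : (4,3)
  23 : (5,3)
distinct pairs in image: 24 / 24 needed
  → bijection onto A×B; projections well-typed.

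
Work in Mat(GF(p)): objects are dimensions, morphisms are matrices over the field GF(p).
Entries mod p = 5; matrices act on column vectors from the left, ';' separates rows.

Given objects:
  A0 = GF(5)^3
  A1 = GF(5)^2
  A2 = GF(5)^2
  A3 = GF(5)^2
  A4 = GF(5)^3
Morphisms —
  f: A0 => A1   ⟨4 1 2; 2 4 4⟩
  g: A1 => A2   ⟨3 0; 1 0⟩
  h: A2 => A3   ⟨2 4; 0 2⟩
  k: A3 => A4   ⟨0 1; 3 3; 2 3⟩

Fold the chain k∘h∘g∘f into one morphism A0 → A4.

Answer: ⟨3 2 4; 4 1 2; 4 1 2⟩

Trace:
  e0=[1,0,0] f=>[4,2] g=>[2,4] h=>[0,3] k=>[3,4,4]
  e1=[0,1,0] f=>[1,4] g=>[3,1] h=>[0,2] k=>[2,1,1]
  e2=[0,0,1] f=>[2,4] g=>[1,2] h=>[0,4] k=>[4,2,2]
composite: ⟨3 2 4; 4 1 2; 4 1 2⟩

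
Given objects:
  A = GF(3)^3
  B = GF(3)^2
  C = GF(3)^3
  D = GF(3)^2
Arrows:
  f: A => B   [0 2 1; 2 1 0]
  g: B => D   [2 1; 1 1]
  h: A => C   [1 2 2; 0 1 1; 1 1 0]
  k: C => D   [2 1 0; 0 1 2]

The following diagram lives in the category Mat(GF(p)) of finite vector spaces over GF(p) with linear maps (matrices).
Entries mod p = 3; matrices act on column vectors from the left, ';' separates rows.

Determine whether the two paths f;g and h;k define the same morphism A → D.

Path 1 = f;g:
  e0=[1,0,0] f=>[0,2] g=>[2,2]
  e1=[0,1,0] f=>[2,1] g=>[2,0]
  e2=[0,0,1] f=>[1,0] g=>[2,1]
  result₁ = [2 2 2; 2 0 1]
Path 2 = h;k:
  e0=[1,0,0] h=>[1,0,1] k=>[2,2]
  e1=[0,1,0] h=>[2,1,1] k=>[2,0]
  e2=[0,0,1] h=>[2,1,0] k=>[2,1]
  result₂ = [2 2 2; 2 0 1]
Equal? YES — commutes

Answer: COMMUTES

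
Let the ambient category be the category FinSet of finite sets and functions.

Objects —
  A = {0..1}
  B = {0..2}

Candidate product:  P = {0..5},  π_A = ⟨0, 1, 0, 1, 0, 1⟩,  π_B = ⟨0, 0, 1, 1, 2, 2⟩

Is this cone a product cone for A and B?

|A|·|B| = 2·3 = 6;  |P| = 6
Check the pairing map k ↦ (π_A(k), π_B(k)):
  0 ↦ (0,0)
  1 ↦ (1,0)
  2 ↦ (0,1)
  3 ↦ (1,1)
  4 ↦ (0,2)
  5 ↦ (1,2)
distinct pairs in image: 6 / 6 needed
  → bijection onto A×B; projections well-typed.

Answer: VALID PRODUCT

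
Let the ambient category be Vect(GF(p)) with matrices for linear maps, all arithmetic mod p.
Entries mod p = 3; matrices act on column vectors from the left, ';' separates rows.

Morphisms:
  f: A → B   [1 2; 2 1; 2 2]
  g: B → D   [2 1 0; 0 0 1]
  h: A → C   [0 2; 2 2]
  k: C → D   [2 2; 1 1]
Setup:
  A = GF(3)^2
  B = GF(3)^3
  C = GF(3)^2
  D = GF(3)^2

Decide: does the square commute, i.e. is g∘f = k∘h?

Path 1 = f;g:
  e0=⟨1,0⟩ f→⟨1,2,2⟩ g→⟨1,2⟩
  e1=⟨0,1⟩ f→⟨2,1,2⟩ g→⟨2,2⟩
  ⟦path⟧₁ = [1 2; 2 2]
Path 2 = h;k:
  e0=⟨1,0⟩ h→⟨0,2⟩ k→⟨1,2⟩
  e1=⟨0,1⟩ h→⟨2,2⟩ k→⟨2,1⟩
  ⟦path⟧₂ = [1 2; 2 1]
Equal? distinct morphisms ✗

Answer: DOES NOT COMMUTE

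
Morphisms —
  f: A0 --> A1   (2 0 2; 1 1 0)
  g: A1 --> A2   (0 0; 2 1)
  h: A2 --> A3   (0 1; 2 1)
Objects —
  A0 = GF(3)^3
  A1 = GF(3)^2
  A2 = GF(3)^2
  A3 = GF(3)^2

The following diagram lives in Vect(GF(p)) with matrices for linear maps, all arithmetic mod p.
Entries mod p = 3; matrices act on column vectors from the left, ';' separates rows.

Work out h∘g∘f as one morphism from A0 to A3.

  e0=[1,0,0] f-->[2,1] g-->[0,2] h-->[2,2]
  e1=[0,1,0] f-->[0,1] g-->[0,1] h-->[1,1]
  e2=[0,0,1] f-->[2,0] g-->[0,1] h-->[1,1]
⟦path⟧: (2 1 1; 2 1 1)

Answer: (2 1 1; 2 1 1)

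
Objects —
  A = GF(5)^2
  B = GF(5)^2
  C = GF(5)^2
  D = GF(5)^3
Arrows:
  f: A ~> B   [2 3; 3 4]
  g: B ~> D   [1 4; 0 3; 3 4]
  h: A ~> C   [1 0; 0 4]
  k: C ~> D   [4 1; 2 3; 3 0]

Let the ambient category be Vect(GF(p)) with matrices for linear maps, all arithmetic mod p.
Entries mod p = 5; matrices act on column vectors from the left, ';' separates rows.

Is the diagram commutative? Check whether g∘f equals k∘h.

1) trace f;g:
  e0=⟨1,0⟩ f~>⟨2,3⟩ g~>⟨4,4,3⟩
  e1=⟨0,1⟩ f~>⟨3,4⟩ g~>⟨4,2,0⟩
  result₁ = [4 4; 4 2; 3 0]
2) trace h;k:
  e0=⟨1,0⟩ h~>⟨1,0⟩ k~>⟨4,2,3⟩
  e1=⟨0,1⟩ h~>⟨0,4⟩ k~>⟨4,2,0⟩
  result₂ = [4 4; 2 2; 3 0]
Equal? distinct morphisms ✗

Answer: DOES NOT COMMUTE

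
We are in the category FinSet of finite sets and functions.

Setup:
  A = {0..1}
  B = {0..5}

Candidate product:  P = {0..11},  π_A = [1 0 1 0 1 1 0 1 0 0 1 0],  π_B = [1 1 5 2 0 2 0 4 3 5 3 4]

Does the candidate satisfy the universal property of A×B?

|A|·|B| = 2·6 = 12;  |P| = 12
Check the pairing map k ↦ (π_A(k), π_B(k)):
  0 -> (1,1)
  1 -> (0,1)
  2 -> (1,5)
  3 -> (0,2)
  4 -> (1,0)
  5 -> (1,2)
  6 -> (0,0)
  7 -> (1,4)
  8 -> (0,3)
  9 -> (0,5)
  10 -> (1,3)
  11 -> (0,4)
distinct pairs in image: 12 / 12 needed
  → bijection onto A×B; projections well-typed.

Answer: VALID PRODUCT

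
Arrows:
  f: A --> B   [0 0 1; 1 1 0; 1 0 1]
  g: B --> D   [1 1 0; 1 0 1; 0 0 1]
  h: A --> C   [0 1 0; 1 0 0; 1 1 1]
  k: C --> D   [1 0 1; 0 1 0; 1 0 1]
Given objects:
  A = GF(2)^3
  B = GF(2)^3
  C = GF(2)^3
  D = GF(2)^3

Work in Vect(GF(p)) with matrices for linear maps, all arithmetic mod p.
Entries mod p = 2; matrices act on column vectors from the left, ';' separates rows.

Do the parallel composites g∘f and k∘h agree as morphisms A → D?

1) trace f;g:
  e0=(1,0,0) f-->(0,1,1) g-->(1,1,1)
  e1=(0,1,0) f-->(0,1,0) g-->(1,0,0)
  e2=(0,0,1) f-->(1,0,1) g-->(1,0,1)
  composite₁ = [1 1 1; 1 0 0; 1 0 1]
2) trace h;k:
  e0=(1,0,0) h-->(0,1,1) k-->(1,1,1)
  e1=(0,1,0) h-->(1,0,1) k-->(0,0,0)
  e2=(0,0,1) h-->(0,0,1) k-->(1,0,1)
  composite₂ = [1 0 1; 1 0 0; 1 0 1]
Equal? distinct morphisms ✗

Answer: DOES NOT COMMUTE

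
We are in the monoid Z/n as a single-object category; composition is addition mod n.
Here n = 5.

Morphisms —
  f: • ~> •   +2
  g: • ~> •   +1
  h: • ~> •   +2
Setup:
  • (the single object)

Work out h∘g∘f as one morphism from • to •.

Answer: +0

Work:
  0 +2≡2 +1≡3 +2≡0  (mod 5)
⟦path⟧: +0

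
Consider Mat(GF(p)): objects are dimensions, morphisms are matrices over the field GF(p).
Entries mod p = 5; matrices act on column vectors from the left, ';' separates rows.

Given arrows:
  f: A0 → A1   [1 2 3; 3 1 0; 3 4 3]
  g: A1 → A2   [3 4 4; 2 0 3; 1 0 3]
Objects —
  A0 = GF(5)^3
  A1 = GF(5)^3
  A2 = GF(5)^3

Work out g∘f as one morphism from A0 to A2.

Answer: [2 1 1; 1 1 0; 0 4 2]

Derivation:
  e0=(1,0,0) f→(1,3,3) g→(2,1,0)
  e1=(0,1,0) f→(2,1,4) g→(1,1,4)
  e2=(0,0,1) f→(3,0,3) g→(1,0,2)
result: [2 1 1; 1 1 0; 0 4 2]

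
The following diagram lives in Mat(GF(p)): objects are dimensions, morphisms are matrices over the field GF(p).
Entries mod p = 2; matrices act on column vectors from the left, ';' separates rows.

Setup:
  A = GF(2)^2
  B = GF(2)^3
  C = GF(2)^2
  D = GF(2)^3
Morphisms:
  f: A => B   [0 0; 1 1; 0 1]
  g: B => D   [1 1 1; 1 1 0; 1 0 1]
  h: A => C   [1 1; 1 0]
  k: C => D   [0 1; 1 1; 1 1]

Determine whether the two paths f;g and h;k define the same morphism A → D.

1) trace f;g:
  e0=⟨1,0⟩ f=>⟨0,1,0⟩ g=>⟨1,1,0⟩
  e1=⟨0,1⟩ f=>⟨0,1,1⟩ g=>⟨0,1,1⟩
  composite₁ = [1 0; 1 1; 0 1]
2) trace h;k:
  e0=⟨1,0⟩ h=>⟨1,1⟩ k=>⟨1,0,0⟩
  e1=⟨0,1⟩ h=>⟨1,0⟩ k=>⟨0,1,1⟩
  composite₂ = [1 0; 0 1; 0 1]
Equal? NO — does not commute

Answer: DOES NOT COMMUTE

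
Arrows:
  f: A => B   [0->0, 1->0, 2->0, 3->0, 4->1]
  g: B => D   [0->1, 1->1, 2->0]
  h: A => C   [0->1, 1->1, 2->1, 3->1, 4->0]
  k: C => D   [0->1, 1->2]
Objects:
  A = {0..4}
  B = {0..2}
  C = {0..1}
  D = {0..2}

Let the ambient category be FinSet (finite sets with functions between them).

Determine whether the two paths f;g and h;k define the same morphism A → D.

Answer: DOES NOT COMMUTE

Trace:
Path 1 = f;g:
  0 f=>0 g=>1
  1 f=>0 g=>1
  2 f=>0 g=>1
  3 f=>0 g=>1
  4 f=>1 g=>1
  composite₁ = [0->1, 1->1, 2->1, 3->1, 4->1]
Path 2 = h;k:
  0 h=>1 k=>2
  1 h=>1 k=>2
  2 h=>1 k=>2
  3 h=>1 k=>2
  4 h=>0 k=>1
  composite₂ = [0->2, 1->2, 2->2, 3->2, 4->1]
Equal? NO — does not commute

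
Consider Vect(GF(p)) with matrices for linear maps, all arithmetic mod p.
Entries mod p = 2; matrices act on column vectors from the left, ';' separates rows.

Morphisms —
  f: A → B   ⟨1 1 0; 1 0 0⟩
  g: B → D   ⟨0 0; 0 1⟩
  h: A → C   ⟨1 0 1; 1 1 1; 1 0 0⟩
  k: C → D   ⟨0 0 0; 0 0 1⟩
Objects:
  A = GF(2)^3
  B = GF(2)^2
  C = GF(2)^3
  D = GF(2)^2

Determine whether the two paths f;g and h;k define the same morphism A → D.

Answer: COMMUTES

Work:
Path 1 = f;g:
  e0=⟨1,0,0⟩ f→⟨1,1⟩ g→⟨0,1⟩
  e1=⟨0,1,0⟩ f→⟨1,0⟩ g→⟨0,0⟩
  e2=⟨0,0,1⟩ f→⟨0,0⟩ g→⟨0,0⟩
  composite₁ = ⟨0 0 0; 1 0 0⟩
Path 2 = h;k:
  e0=⟨1,0,0⟩ h→⟨1,1,1⟩ k→⟨0,1⟩
  e1=⟨0,1,0⟩ h→⟨0,1,0⟩ k→⟨0,0⟩
  e2=⟨0,0,1⟩ h→⟨1,1,0⟩ k→⟨0,0⟩
  composite₂ = ⟨0 0 0; 1 0 0⟩
Equal? YES — commutes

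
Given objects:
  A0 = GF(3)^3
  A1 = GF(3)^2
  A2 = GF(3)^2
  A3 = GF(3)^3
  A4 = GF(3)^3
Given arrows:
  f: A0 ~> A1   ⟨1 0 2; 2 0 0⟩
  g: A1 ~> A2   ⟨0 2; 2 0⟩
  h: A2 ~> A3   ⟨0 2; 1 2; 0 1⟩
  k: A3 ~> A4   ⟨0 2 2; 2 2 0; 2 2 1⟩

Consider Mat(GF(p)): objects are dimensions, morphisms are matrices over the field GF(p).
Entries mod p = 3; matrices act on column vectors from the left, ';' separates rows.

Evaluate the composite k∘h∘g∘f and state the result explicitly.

  e0=(1,0,0) f~>(1,2) g~>(1,2) h~>(1,2,2) k~>(2,0,2)
  e1=(0,1,0) f~>(0,0) g~>(0,0) h~>(0,0,0) k~>(0,0,0)
  e2=(0,0,1) f~>(2,0) g~>(0,1) h~>(2,2,1) k~>(0,2,0)
result: ⟨2 0 0; 0 0 2; 2 0 0⟩

Answer: ⟨2 0 0; 0 0 2; 2 0 0⟩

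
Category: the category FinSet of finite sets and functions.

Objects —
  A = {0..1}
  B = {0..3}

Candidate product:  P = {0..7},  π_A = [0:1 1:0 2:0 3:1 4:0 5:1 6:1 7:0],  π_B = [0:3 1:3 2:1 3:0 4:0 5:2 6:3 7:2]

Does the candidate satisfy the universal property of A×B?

Answer: NOT A VALID PRODUCT — duplicate pair at indices 0,6

Work:
|A|·|B| = 2·4 = 8;  |P| = 8
Check the pairing map k ↦ (π_A(k), π_B(k)):
  0 : (1,3)
  1 : (0,3)
  2 : (0,1)
  3 : (1,0)
  4 : (0,0)
  5 : (1,2)
  6 : (1,3)  ✗ repeats pair of k=0
  7 : (0,2)
distinct pairs in image: 7 / 8 needed
  → (1,3) hit at k=0 and k=6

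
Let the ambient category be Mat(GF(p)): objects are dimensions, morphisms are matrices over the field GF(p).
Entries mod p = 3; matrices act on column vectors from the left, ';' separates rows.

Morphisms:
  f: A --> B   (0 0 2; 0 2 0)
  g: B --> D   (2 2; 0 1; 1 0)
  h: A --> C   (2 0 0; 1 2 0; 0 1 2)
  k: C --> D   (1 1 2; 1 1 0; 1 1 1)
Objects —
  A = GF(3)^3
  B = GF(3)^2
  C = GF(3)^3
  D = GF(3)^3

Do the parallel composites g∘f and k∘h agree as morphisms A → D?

Answer: COMMUTES

Work:
Path 1 = f;g:
  e0=⟨1,0,0⟩ f-->⟨0,0⟩ g-->⟨0,0,0⟩
  e1=⟨0,1,0⟩ f-->⟨0,2⟩ g-->⟨1,2,0⟩
  e2=⟨0,0,1⟩ f-->⟨2,0⟩ g-->⟨1,0,2⟩
  ⟦path⟧₁ = (0 1 1; 0 2 0; 0 0 2)
Path 2 = h;k:
  e0=⟨1,0,0⟩ h-->⟨2,1,0⟩ k-->⟨0,0,0⟩
  e1=⟨0,1,0⟩ h-->⟨0,2,1⟩ k-->⟨1,2,0⟩
  e2=⟨0,0,1⟩ h-->⟨0,0,2⟩ k-->⟨1,0,2⟩
  ⟦path⟧₂ = (0 1 1; 0 2 0; 0 0 2)
Equal? equal; square commutes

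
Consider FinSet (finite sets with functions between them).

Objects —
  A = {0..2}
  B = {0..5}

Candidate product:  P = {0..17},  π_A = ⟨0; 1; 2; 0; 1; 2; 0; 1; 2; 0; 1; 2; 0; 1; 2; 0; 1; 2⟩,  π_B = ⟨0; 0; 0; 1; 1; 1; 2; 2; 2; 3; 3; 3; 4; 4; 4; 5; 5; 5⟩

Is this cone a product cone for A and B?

|A|·|B| = 3·6 = 18;  |P| = 18
Check the pairing map k ↦ (π_A(k), π_B(k)):
  0 -> (0,0)
  1 -> (1,0)
  2 -> (2,0)
  3 -> (0,1)
  4 -> (1,1)
  5 -> (2,1)
  6 -> (0,2)
  7 -> (1,2)
  8 -> (2,2)
  9 -> (0,3)
  10 -> (1,3)
  11 -> (2,3)
  12 -> (0,4)
  13 -> (1,4)
  14 -> (2,4)
  15 -> (0,5)
  16 -> (1,5)
  17 -> (2,5)
distinct pairs in image: 18 / 18 needed
  → bijection onto A×B; projections well-typed.

Answer: VALID PRODUCT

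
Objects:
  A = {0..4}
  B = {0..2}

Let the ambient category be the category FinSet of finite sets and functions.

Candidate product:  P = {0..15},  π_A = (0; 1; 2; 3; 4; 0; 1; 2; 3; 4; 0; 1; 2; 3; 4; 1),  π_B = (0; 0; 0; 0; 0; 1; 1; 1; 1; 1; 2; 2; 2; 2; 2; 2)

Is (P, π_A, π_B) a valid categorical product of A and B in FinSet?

|A|·|B| = 5·3 = 15;  |P| = 16
  → cardinalities differ; no bijection possible.

Answer: NOT A VALID PRODUCT — |P|=16 ≠ |A|·|B|=15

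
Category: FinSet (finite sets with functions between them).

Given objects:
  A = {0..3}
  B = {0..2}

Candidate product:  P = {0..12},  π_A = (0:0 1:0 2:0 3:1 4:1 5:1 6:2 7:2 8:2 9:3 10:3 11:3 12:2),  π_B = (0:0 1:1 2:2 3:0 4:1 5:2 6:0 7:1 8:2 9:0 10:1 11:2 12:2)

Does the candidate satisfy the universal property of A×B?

Answer: NOT A VALID PRODUCT — |P|=13 ≠ |A|·|B|=12

Derivation:
|A|·|B| = 4·3 = 12;  |P| = 13
  → cardinalities differ; no bijection possible.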